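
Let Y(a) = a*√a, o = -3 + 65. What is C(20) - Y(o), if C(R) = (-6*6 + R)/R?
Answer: -⅘ - 62*√62 ≈ -488.99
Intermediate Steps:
C(R) = (-36 + R)/R
o = 62
Y(a) = a^(3/2)
C(20) - Y(o) = (-36 + 20)/20 - 62^(3/2) = (1/20)*(-16) - 62*√62 = -⅘ - 62*√62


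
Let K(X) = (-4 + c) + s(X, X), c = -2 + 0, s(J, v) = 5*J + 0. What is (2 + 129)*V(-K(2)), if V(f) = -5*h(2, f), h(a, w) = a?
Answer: -1310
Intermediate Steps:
s(J, v) = 5*J
c = -2
K(X) = -6 + 5*X (K(X) = (-4 - 2) + 5*X = -6 + 5*X)
V(f) = -10 (V(f) = -5*2 = -10)
(2 + 129)*V(-K(2)) = (2 + 129)*(-10) = 131*(-10) = -1310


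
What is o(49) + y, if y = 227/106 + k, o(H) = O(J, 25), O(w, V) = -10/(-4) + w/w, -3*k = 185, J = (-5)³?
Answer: -8908/159 ≈ -56.025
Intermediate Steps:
J = -125
k = -185/3 (k = -⅓*185 = -185/3 ≈ -61.667)
O(w, V) = 7/2 (O(w, V) = -10*(-¼) + 1 = 5/2 + 1 = 7/2)
o(H) = 7/2
y = -18929/318 (y = 227/106 - 185/3 = -18929/318 ≈ -59.525)
o(49) + y = 7/2 - 18929/318 = -8908/159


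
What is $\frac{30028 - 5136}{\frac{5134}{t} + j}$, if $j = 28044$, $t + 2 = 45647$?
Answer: $\frac{33417510}{37649221} \approx 0.8876$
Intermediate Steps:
$t = 45645$ ($t = -2 + 45647 = 45645$)
$\frac{30028 - 5136}{\frac{5134}{t} + j} = \frac{30028 - 5136}{\frac{5134}{45645} + 28044} = \frac{24892}{5134 \cdot \frac{1}{45645} + 28044} = \frac{24892}{\frac{302}{2685} + 28044} = \frac{24892}{\frac{75298442}{2685}} = 24892 \cdot \frac{2685}{75298442} = \frac{33417510}{37649221}$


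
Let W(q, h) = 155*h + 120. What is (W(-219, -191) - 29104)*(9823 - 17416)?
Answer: 444866277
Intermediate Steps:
W(q, h) = 120 + 155*h
(W(-219, -191) - 29104)*(9823 - 17416) = ((120 + 155*(-191)) - 29104)*(9823 - 17416) = ((120 - 29605) - 29104)*(-7593) = (-29485 - 29104)*(-7593) = -58589*(-7593) = 444866277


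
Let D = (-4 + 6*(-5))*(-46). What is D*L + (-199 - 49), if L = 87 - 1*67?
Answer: 31032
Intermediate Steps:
L = 20 (L = 87 - 67 = 20)
D = 1564 (D = (-4 - 30)*(-46) = -34*(-46) = 1564)
D*L + (-199 - 49) = 1564*20 + (-199 - 49) = 31280 - 248 = 31032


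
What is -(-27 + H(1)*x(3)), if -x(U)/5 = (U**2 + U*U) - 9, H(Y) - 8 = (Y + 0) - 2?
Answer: 342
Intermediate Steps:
H(Y) = 6 + Y (H(Y) = 8 + ((Y + 0) - 2) = 8 + (Y - 2) = 8 + (-2 + Y) = 6 + Y)
x(U) = 45 - 10*U**2 (x(U) = -5*((U**2 + U*U) - 9) = -5*((U**2 + U**2) - 9) = -5*(2*U**2 - 9) = -5*(-9 + 2*U**2) = 45 - 10*U**2)
-(-27 + H(1)*x(3)) = -(-27 + (6 + 1)*(45 - 10*3**2)) = -(-27 + 7*(45 - 10*9)) = -(-27 + 7*(45 - 90)) = -(-27 + 7*(-45)) = -(-27 - 315) = -1*(-342) = 342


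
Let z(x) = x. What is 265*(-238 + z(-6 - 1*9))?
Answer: -67045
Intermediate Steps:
265*(-238 + z(-6 - 1*9)) = 265*(-238 + (-6 - 1*9)) = 265*(-238 + (-6 - 9)) = 265*(-238 - 15) = 265*(-253) = -67045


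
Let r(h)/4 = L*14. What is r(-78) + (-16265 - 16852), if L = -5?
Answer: -33397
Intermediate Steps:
r(h) = -280 (r(h) = 4*(-5*14) = 4*(-70) = -280)
r(-78) + (-16265 - 16852) = -280 + (-16265 - 16852) = -280 - 33117 = -33397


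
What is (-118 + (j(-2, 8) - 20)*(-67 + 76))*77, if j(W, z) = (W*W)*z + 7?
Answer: 4081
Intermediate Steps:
j(W, z) = 7 + z*W² (j(W, z) = W²*z + 7 = z*W² + 7 = 7 + z*W²)
(-118 + (j(-2, 8) - 20)*(-67 + 76))*77 = (-118 + ((7 + 8*(-2)²) - 20)*(-67 + 76))*77 = (-118 + ((7 + 8*4) - 20)*9)*77 = (-118 + ((7 + 32) - 20)*9)*77 = (-118 + (39 - 20)*9)*77 = (-118 + 19*9)*77 = (-118 + 171)*77 = 53*77 = 4081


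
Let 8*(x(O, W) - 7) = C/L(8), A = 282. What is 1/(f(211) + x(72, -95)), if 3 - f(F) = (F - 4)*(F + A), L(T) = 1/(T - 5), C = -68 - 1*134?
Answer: -4/408467 ≈ -9.7927e-6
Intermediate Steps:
C = -202 (C = -68 - 134 = -202)
L(T) = 1/(-5 + T)
x(O, W) = -275/4 (x(O, W) = 7 + (-202/(1/(-5 + 8)))/8 = 7 + (-202/(1/3))/8 = 7 + (-202/⅓)/8 = 7 + (-202*3)/8 = 7 + (⅛)*(-606) = 7 - 303/4 = -275/4)
f(F) = 3 - (-4 + F)*(282 + F) (f(F) = 3 - (F - 4)*(F + 282) = 3 - (-4 + F)*(282 + F))
1/(f(211) + x(72, -95)) = 1/((1131 - 1*211² - 278*211) - 275/4) = 1/((1131 - 1*44521 - 58658) - 275/4) = 1/((1131 - 44521 - 58658) - 275/4) = 1/(-102048 - 275/4) = 1/(-408467/4) = -4/408467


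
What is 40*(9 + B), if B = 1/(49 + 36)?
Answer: 6128/17 ≈ 360.47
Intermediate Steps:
B = 1/85 ≈ 0.011765
40*(9 + B) = 40*(9 + 1/85) = 40*(766/85) = 6128/17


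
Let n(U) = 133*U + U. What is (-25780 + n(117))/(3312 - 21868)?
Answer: 5051/9278 ≈ 0.54441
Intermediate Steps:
n(U) = 134*U
(-25780 + n(117))/(3312 - 21868) = (-25780 + 134*117)/(3312 - 21868) = (-25780 + 15678)/(-18556) = -10102*(-1/18556) = 5051/9278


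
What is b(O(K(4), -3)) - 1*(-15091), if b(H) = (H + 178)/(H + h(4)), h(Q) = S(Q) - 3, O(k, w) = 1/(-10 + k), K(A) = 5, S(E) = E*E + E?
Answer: 181219/12 ≈ 15102.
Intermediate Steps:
S(E) = E + E² (S(E) = E² + E = E + E²)
h(Q) = -3 + Q*(1 + Q) (h(Q) = Q*(1 + Q) - 3 = -3 + Q*(1 + Q))
b(H) = (178 + H)/(17 + H) (b(H) = (H + 178)/(H + (-3 + 4*(1 + 4))) = (178 + H)/(H + (-3 + 4*5)) = (178 + H)/(H + (-3 + 20)) = (178 + H)/(H + 17) = (178 + H)/(17 + H))
b(O(K(4), -3)) - 1*(-15091) = (178 + 1/(-10 + 5))/(17 + 1/(-10 + 5)) - 1*(-15091) = (178 + 1/(-5))/(17 + 1/(-5)) + 15091 = (178 - ⅕)/(17 - ⅕) + 15091 = (889/5)/(84/5) + 15091 = (5/84)*(889/5) + 15091 = 127/12 + 15091 = 181219/12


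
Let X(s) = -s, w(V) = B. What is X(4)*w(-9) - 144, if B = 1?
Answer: -148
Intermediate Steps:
w(V) = 1
X(4)*w(-9) - 144 = -1*4*1 - 144 = -4*1 - 144 = -4 - 144 = -148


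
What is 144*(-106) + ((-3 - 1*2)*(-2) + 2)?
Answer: -15252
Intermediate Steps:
144*(-106) + ((-3 - 1*2)*(-2) + 2) = -15264 + ((-3 - 2)*(-2) + 2) = -15264 + (-5*(-2) + 2) = -15264 + (10 + 2) = -15264 + 12 = -15252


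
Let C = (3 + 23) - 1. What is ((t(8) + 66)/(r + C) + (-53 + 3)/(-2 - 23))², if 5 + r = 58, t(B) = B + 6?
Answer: 13924/1521 ≈ 9.1545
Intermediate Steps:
t(B) = 6 + B
r = 53 (r = -5 + 58 = 53)
C = 25 (C = 26 - 1 = 25)
((t(8) + 66)/(r + C) + (-53 + 3)/(-2 - 23))² = (((6 + 8) + 66)/(53 + 25) + (-53 + 3)/(-2 - 23))² = ((14 + 66)/78 - 50/(-25))² = (80*(1/78) - 50*(-1/25))² = (40/39 + 2)² = (118/39)² = 13924/1521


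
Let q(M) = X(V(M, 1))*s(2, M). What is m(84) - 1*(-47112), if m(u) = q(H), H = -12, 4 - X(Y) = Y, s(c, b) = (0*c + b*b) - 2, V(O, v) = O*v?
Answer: 49384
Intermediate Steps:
s(c, b) = -2 + b**2 (s(c, b) = (0 + b**2) - 2 = b**2 - 2 = -2 + b**2)
X(Y) = 4 - Y
q(M) = (-2 + M**2)*(4 - M) (q(M) = (4 - M)*(-2 + M**2) = (-2 + M**2)*(4 - M))
m(u) = 2272 (m(u) = -(-4 - 12)*(-2 + (-12)**2) = -1*(-16)*(-2 + 144) = -1*(-16)*142 = 2272)
m(84) - 1*(-47112) = 2272 - 1*(-47112) = 2272 + 47112 = 49384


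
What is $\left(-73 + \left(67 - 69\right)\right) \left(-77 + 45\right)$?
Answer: $2400$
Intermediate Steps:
$\left(-73 + \left(67 - 69\right)\right) \left(-77 + 45\right) = \left(-73 + \left(67 - 69\right)\right) \left(-32\right) = \left(-73 - 2\right) \left(-32\right) = \left(-75\right) \left(-32\right) = 2400$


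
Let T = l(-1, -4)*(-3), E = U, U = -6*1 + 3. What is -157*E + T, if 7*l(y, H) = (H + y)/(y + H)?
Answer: 3294/7 ≈ 470.57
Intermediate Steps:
U = -3 (U = -6 + 3 = -3)
l(y, H) = 1/7 (l(y, H) = ((H + y)/(y + H))/7 = ((H + y)/(H + y))/7 = (1/7)*1 = 1/7)
E = -3
T = -3/7 (T = (1/7)*(-3) = -3/7 ≈ -0.42857)
-157*E + T = -157*(-3) - 3/7 = 471 - 3/7 = 3294/7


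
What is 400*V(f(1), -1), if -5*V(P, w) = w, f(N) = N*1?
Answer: 80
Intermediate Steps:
f(N) = N
V(P, w) = -w/5
400*V(f(1), -1) = 400*(-1/5*(-1)) = 400*(1/5) = 80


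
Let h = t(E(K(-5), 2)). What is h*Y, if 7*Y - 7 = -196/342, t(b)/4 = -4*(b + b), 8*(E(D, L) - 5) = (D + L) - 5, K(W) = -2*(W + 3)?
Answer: -25748/171 ≈ -150.57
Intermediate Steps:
K(W) = -6 - 2*W (K(W) = -2*(3 + W) = -6 - 2*W)
E(D, L) = 35/8 + D/8 + L/8 (E(D, L) = 5 + ((D + L) - 5)/8 = 5 + (-5 + D + L)/8 = 5 + (-5/8 + D/8 + L/8) = 35/8 + D/8 + L/8)
t(b) = -32*b (t(b) = 4*(-4*(b + b)) = 4*(-8*b) = -32*b)
Y = 157/171 (Y = 1 + (-196/342)/7 = 1 + (-196*1/342)/7 = 1 + (⅐)*(-98/171) = 1 - 14/171 = 157/171 ≈ 0.91813)
h = -164 (h = -32*(35/8 + (-6 - 2*(-5))/8 + (⅛)*2) = -32*(35/8 + (-6 + 10)/8 + ¼) = -32*(35/8 + (⅛)*4 + ¼) = -32*(35/8 + ½ + ¼) = -32*41/8 = -164)
h*Y = -164*157/171 = -25748/171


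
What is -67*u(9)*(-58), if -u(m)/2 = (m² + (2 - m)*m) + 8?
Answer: -202072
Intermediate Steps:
u(m) = -16 - 2*m² - 2*m*(2 - m) (u(m) = -2*((m² + (2 - m)*m) + 8) = -2*((m² + m*(2 - m)) + 8) = -2*(8 + m² + m*(2 - m)) = -16 - 2*m² - 2*m*(2 - m))
-67*u(9)*(-58) = -67*(-16 - 4*9)*(-58) = -67*(-16 - 36)*(-58) = -67*(-52)*(-58) = 3484*(-58) = -202072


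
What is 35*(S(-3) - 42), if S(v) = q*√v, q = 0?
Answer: -1470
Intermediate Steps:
S(v) = 0 (S(v) = 0*√v = 0)
35*(S(-3) - 42) = 35*(0 - 42) = 35*(-42) = -1470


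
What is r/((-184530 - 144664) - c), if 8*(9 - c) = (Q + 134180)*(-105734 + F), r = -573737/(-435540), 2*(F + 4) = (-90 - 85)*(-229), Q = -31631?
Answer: -2294948/1914445294407345 ≈ -1.1988e-9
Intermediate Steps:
F = 40067/2 (F = -4 + ((-90 - 85)*(-229))/2 = -4 + (-175*(-229))/2 = -4 + (½)*40075 = -4 + 40075/2 = 40067/2 ≈ 20034.)
r = 573737/435540 (r = -573737*(-1/435540) = 573737/435540 ≈ 1.3173)
c = 17577001293/16 (c = 9 - (-31631 + 134180)*(-105734 + 40067/2)/8 = 9 - 102549*(-171401)/(8*2) = 9 - ⅛*(-17577001149/2) = 9 + 17577001149/16 = 17577001293/16 ≈ 1.0986e+9)
r/((-184530 - 144664) - c) = 573737/(435540*((-184530 - 144664) - 1*17577001293/16)) = 573737/(435540*(-329194 - 17577001293/16)) = 573737/(435540*(-17582268397/16)) = (573737/435540)*(-16/17582268397) = -2294948/1914445294407345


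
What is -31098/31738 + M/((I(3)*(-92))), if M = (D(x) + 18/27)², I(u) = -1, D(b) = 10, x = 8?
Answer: 843821/3284883 ≈ 0.25688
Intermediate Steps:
M = 1024/9 (M = (10 + 18/27)² = (10 + 18*(1/27))² = (10 + ⅔)² = (32/3)² = 1024/9 ≈ 113.78)
-31098/31738 + M/((I(3)*(-92))) = -31098/31738 + 1024/(9*((-1*(-92)))) = -31098*1/31738 + (1024/9)/92 = -15549/15869 + (1024/9)*(1/92) = -15549/15869 + 256/207 = 843821/3284883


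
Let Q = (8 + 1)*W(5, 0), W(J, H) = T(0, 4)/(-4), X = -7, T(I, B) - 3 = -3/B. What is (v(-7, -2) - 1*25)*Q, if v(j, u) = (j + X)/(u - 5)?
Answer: 1863/16 ≈ 116.44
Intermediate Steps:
T(I, B) = 3 - 3/B
v(j, u) = (-7 + j)/(-5 + u) (v(j, u) = (j - 7)/(u - 5) = (-7 + j)/(-5 + u))
W(J, H) = -9/16 (W(J, H) = (3 - 3/4)/(-4) = (3 - 3*1/4)*(-1/4) = (3 - 3/4)*(-1/4) = (9/4)*(-1/4) = -9/16)
Q = -81/16 (Q = (8 + 1)*(-9/16) = 9*(-9/16) = -81/16 ≈ -5.0625)
(v(-7, -2) - 1*25)*Q = ((-7 - 7)/(-5 - 2) - 1*25)*(-81/16) = (-14/(-7) - 25)*(-81/16) = (-1/7*(-14) - 25)*(-81/16) = (2 - 25)*(-81/16) = -23*(-81/16) = 1863/16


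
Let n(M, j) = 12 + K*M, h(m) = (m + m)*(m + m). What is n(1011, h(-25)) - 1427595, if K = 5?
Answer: -1422528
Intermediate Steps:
h(m) = 4*m² (h(m) = (2*m)*(2*m) = 4*m²)
n(M, j) = 12 + 5*M
n(1011, h(-25)) - 1427595 = (12 + 5*1011) - 1427595 = (12 + 5055) - 1427595 = 5067 - 1427595 = -1422528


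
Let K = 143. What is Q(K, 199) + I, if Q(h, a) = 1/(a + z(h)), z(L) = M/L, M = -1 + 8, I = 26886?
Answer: 765283247/28464 ≈ 26886.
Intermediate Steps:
M = 7
z(L) = 7/L
Q(h, a) = 1/(a + 7/h)
Q(K, 199) + I = 143/(7 + 199*143) + 26886 = 143/(7 + 28457) + 26886 = 143/28464 + 26886 = 765283247/28464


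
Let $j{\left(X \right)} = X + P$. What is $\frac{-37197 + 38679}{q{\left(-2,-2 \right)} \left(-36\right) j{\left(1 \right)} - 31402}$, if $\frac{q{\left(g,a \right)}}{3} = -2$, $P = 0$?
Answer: $- \frac{741}{15593} \approx -0.047521$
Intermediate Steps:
$q{\left(g,a \right)} = -6$ ($q{\left(g,a \right)} = 3 \left(-2\right) = -6$)
$j{\left(X \right)} = X$ ($j{\left(X \right)} = X + 0 = X$)
$\frac{-37197 + 38679}{q{\left(-2,-2 \right)} \left(-36\right) j{\left(1 \right)} - 31402} = \frac{-37197 + 38679}{\left(-6\right) \left(-36\right) 1 - 31402} = \frac{1482}{216 \cdot 1 - 31402} = \frac{1482}{216 - 31402} = \frac{1482}{-31186} = 1482 \left(- \frac{1}{31186}\right) = - \frac{741}{15593}$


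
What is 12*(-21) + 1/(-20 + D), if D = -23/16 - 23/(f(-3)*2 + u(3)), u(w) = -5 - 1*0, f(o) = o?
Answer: -858236/3405 ≈ -252.05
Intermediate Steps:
u(w) = -5 (u(w) = -5 + 0 = -5)
D = 115/176 (D = -23/16 - 23/(-3*2 - 5) = -23*1/16 - 23/(-6 - 5) = -23/16 - 23/(-11) = -23/16 - 23*(-1/11) = -23/16 + 23/11 = 115/176 ≈ 0.65341)
12*(-21) + 1/(-20 + D) = 12*(-21) + 1/(-20 + 115/176) = -252 + 1/(-3405/176) = -252 - 176/3405 = -858236/3405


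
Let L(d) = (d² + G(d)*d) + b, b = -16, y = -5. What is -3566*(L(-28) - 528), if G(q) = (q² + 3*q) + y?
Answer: 68538520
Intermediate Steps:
G(q) = -5 + q² + 3*q (G(q) = (q² + 3*q) - 5 = -5 + q² + 3*q)
L(d) = -16 + d² + d*(-5 + d² + 3*d) (L(d) = (d² + (-5 + d² + 3*d)*d) - 16 = (d² + d*(-5 + d² + 3*d)) - 16 = -16 + d² + d*(-5 + d² + 3*d))
-3566*(L(-28) - 528) = -3566*((-16 + (-28)³ - 5*(-28) + 4*(-28)²) - 528) = -3566*((-16 - 21952 + 140 + 4*784) - 528) = -3566*((-16 - 21952 + 140 + 3136) - 528) = -3566*(-18692 - 528) = -3566*(-19220) = 68538520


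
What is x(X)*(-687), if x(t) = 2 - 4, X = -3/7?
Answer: 1374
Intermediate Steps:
X = -3/7 (X = -3*1/7 = -3/7 ≈ -0.42857)
x(t) = -2
x(X)*(-687) = -2*(-687) = 1374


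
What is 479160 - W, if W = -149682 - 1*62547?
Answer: 691389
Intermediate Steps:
W = -212229 (W = -149682 - 62547 = -212229)
479160 - W = 479160 - 1*(-212229) = 479160 + 212229 = 691389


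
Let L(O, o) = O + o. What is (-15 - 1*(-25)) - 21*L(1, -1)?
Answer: 10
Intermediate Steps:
(-15 - 1*(-25)) - 21*L(1, -1) = (-15 - 1*(-25)) - 21*(1 - 1) = (-15 + 25) - 21*0 = 10 + 0 = 10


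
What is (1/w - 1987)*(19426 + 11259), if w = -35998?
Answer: -2194837508495/35998 ≈ -6.0971e+7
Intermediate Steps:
(1/w - 1987)*(19426 + 11259) = (1/(-35998) - 1987)*(19426 + 11259) = (-1/35998 - 1987)*30685 = -71528027/35998*30685 = -2194837508495/35998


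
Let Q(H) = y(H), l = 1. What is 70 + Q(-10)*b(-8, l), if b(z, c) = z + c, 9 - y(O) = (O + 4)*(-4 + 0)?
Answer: 175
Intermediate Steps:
y(O) = 25 + 4*O (y(O) = 9 - (O + 4)*(-4 + 0) = 9 - (4 + O)*(-4) = 9 - (-16 - 4*O) = 9 + (16 + 4*O) = 25 + 4*O)
b(z, c) = c + z
Q(H) = 25 + 4*H
70 + Q(-10)*b(-8, l) = 70 + (25 + 4*(-10))*(1 - 8) = 70 + (25 - 40)*(-7) = 70 - 15*(-7) = 70 + 105 = 175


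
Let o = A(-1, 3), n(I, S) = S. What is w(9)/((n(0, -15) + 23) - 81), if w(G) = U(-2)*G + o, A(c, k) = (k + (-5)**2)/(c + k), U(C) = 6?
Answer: -68/73 ≈ -0.93151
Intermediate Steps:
A(c, k) = (25 + k)/(c + k) (A(c, k) = (k + 25)/(c + k) = (25 + k)/(c + k))
o = 14 (o = (25 + 3)/(-1 + 3) = 28/2 = (1/2)*28 = 14)
w(G) = 14 + 6*G (w(G) = 6*G + 14 = 14 + 6*G)
w(9)/((n(0, -15) + 23) - 81) = (14 + 6*9)/((-15 + 23) - 81) = (14 + 54)/(8 - 81) = 68/(-73) = 68*(-1/73) = -68/73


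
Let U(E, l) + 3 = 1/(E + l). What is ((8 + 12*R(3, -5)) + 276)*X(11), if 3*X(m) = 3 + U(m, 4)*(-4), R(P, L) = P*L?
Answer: 22984/45 ≈ 510.76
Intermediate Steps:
U(E, l) = -3 + 1/(E + l)
R(P, L) = L*P
X(m) = 1 - 4*(-11 - 3*m)/(3*(4 + m)) (X(m) = (3 + ((1 - 3*m - 3*4)/(m + 4))*(-4))/3 = (3 + ((1 - 3*m - 12)/(4 + m))*(-4))/3 = (3 + ((-11 - 3*m)/(4 + m))*(-4))/3 = (3 - 4*(-11 - 3*m)/(4 + m))/3 = 1 - 4*(-11 - 3*m)/(3*(4 + m)))
((8 + 12*R(3, -5)) + 276)*X(11) = ((8 + 12*(-5*3)) + 276)*((56 + 15*11)/(3*(4 + 11))) = ((8 + 12*(-15)) + 276)*((⅓)*(56 + 165)/15) = ((8 - 180) + 276)*((⅓)*(1/15)*221) = (-172 + 276)*(221/45) = 104*(221/45) = 22984/45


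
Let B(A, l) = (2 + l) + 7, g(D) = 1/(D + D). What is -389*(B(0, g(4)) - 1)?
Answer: -25285/8 ≈ -3160.6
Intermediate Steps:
g(D) = 1/(2*D)
B(A, l) = 9 + l
-389*(B(0, g(4)) - 1) = -389*((9 + (½)/4) - 1) = -389*((9 + (½)*(¼)) - 1) = -389*((9 + ⅛) - 1) = -389*(73/8 - 1) = -389*65/8 = -25285/8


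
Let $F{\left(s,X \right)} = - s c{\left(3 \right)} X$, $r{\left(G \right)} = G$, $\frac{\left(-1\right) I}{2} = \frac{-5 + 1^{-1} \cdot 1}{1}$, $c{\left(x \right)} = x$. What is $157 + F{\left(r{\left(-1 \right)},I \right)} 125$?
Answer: $3157$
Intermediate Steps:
$I = 8$ ($I = - 2 \frac{-5 + 1^{-1} \cdot 1}{1} = - 2 \left(-5 + 1 \cdot 1\right) 1 = - 2 \left(-5 + 1\right) 1 = - 2 \left(\left(-4\right) 1\right) = \left(-2\right) \left(-4\right) = 8$)
$F{\left(s,X \right)} = - 3 X s$ ($F{\left(s,X \right)} = - s 3 X = - 3 s X = - 3 X s$)
$157 + F{\left(r{\left(-1 \right)},I \right)} 125 = 157 + \left(-3\right) 8 \left(-1\right) 125 = 157 + 24 \cdot 125 = 157 + 3000 = 3157$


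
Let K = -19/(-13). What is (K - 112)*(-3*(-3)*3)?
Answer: -38799/13 ≈ -2984.5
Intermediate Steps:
K = 19/13 (K = -19*(-1/13) = 19/13 ≈ 1.4615)
(K - 112)*(-3*(-3)*3) = (19/13 - 112)*(-3*(-3)*3) = -12933*3/13 = -1437/13*27 = -38799/13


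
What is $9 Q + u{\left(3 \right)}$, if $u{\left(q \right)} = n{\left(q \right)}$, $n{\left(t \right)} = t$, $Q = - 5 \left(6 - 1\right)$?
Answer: $-222$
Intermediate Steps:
$Q = -25$ ($Q = \left(-5\right) 5 = -25$)
$u{\left(q \right)} = q$
$9 Q + u{\left(3 \right)} = 9 \left(-25\right) + 3 = -225 + 3 = -222$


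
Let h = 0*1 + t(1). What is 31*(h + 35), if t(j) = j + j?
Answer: 1147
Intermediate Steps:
t(j) = 2*j
h = 2 (h = 0*1 + 2*1 = 0 + 2 = 2)
31*(h + 35) = 31*(2 + 35) = 31*37 = 1147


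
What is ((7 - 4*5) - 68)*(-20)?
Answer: 1620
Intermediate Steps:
((7 - 4*5) - 68)*(-20) = ((7 - 20) - 68)*(-20) = (-13 - 68)*(-20) = -81*(-20) = 1620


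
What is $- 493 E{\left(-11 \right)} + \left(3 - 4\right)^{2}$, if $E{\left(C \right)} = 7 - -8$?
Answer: $-7394$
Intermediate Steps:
$E{\left(C \right)} = 15$ ($E{\left(C \right)} = 7 + 8 = 15$)
$- 493 E{\left(-11 \right)} + \left(3 - 4\right)^{2} = \left(-493\right) 15 + \left(3 - 4\right)^{2} = -7395 + \left(-1\right)^{2} = -7395 + 1 = -7394$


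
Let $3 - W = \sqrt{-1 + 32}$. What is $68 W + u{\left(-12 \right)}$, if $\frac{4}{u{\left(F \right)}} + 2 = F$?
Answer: $\frac{1426}{7} - 68 \sqrt{31} \approx -174.89$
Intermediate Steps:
$W = 3 - \sqrt{31}$ ($W = 3 - \sqrt{-1 + 32} = 3 - \sqrt{31} \approx -2.5678$)
$u{\left(F \right)} = \frac{4}{-2 + F}$
$68 W + u{\left(-12 \right)} = 68 \left(3 - \sqrt{31}\right) + \frac{4}{-2 - 12} = \left(204 - 68 \sqrt{31}\right) + \frac{4}{-14} = \left(204 - 68 \sqrt{31}\right) + 4 \left(- \frac{1}{14}\right) = \left(204 - 68 \sqrt{31}\right) - \frac{2}{7} = \frac{1426}{7} - 68 \sqrt{31}$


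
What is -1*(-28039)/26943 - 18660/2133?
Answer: -49216577/6385491 ≈ -7.7076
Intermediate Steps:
-1*(-28039)/26943 - 18660/2133 = 28039*(1/26943) - 18660*1/2133 = 28039/26943 - 6220/711 = -49216577/6385491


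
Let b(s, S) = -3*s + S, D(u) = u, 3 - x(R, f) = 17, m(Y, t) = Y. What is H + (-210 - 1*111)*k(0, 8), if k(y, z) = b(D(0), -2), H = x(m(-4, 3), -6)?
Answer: 628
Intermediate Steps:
x(R, f) = -14 (x(R, f) = 3 - 1*17 = 3 - 17 = -14)
H = -14
b(s, S) = S - 3*s
k(y, z) = -2 (k(y, z) = -2 - 3*0 = -2 + 0 = -2)
H + (-210 - 1*111)*k(0, 8) = -14 + (-210 - 1*111)*(-2) = -14 + (-210 - 111)*(-2) = -14 - 321*(-2) = -14 + 642 = 628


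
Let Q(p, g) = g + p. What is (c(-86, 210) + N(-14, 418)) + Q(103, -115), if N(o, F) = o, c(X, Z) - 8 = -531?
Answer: -549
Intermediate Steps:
c(X, Z) = -523 (c(X, Z) = 8 - 531 = -523)
(c(-86, 210) + N(-14, 418)) + Q(103, -115) = (-523 - 14) + (-115 + 103) = -537 - 12 = -549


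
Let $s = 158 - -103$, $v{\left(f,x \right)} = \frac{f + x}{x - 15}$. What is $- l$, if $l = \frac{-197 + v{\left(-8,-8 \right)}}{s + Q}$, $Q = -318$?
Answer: $- \frac{1505}{437} \approx -3.4439$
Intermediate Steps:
$v{\left(f,x \right)} = \frac{f + x}{-15 + x}$
$s = 261$ ($s = 158 + 103 = 261$)
$l = \frac{1505}{437}$ ($l = \frac{-197 + \frac{-8 - 8}{-15 - 8}}{261 - 318} = \frac{-197 + \frac{1}{-23} \left(-16\right)}{-57} = \left(-197 - - \frac{16}{23}\right) \left(- \frac{1}{57}\right) = \left(-197 + \frac{16}{23}\right) \left(- \frac{1}{57}\right) = \left(- \frac{4515}{23}\right) \left(- \frac{1}{57}\right) = \frac{1505}{437} \approx 3.4439$)
$- l = \left(-1\right) \frac{1505}{437} = - \frac{1505}{437}$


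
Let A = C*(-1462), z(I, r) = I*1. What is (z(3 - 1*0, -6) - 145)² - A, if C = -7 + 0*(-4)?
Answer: 9930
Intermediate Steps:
C = -7 (C = -7 + 0 = -7)
z(I, r) = I
A = 10234 (A = -7*(-1462) = 10234)
(z(3 - 1*0, -6) - 145)² - A = ((3 - 1*0) - 145)² - 1*10234 = ((3 + 0) - 145)² - 10234 = (3 - 145)² - 10234 = (-142)² - 10234 = 20164 - 10234 = 9930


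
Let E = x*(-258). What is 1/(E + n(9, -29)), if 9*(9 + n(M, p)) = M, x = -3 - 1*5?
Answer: 1/2056 ≈ 0.00048638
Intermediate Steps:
x = -8 (x = -3 - 5 = -8)
n(M, p) = -9 + M/9
E = 2064 (E = -8*(-258) = 2064)
1/(E + n(9, -29)) = 1/(2064 + (-9 + (1/9)*9)) = 1/(2064 + (-9 + 1)) = 1/(2064 - 8) = 1/2056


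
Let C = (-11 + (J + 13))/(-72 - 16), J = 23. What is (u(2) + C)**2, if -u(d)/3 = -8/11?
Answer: 27889/7744 ≈ 3.6014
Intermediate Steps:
u(d) = 24/11 (u(d) = -(-24)/11 = -3*(-8/11) = 24/11)
C = -25/88 (C = (-11 + (23 + 13))/(-72 - 16) = (-11 + 36)/(-88) = 25*(-1/88) = -25/88 ≈ -0.28409)
(u(2) + C)**2 = (24/11 - 25/88)**2 = (167/88)**2 = 27889/7744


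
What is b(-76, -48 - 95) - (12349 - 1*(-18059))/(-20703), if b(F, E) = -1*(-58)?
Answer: 410394/6901 ≈ 59.469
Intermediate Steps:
b(F, E) = 58
b(-76, -48 - 95) - (12349 - 1*(-18059))/(-20703) = 58 - (12349 - 1*(-18059))/(-20703) = 58 - (12349 + 18059)*(-1)/20703 = 58 - 30408*(-1)/20703 = 58 - 1*(-10136/6901) = 58 + 10136/6901 = 410394/6901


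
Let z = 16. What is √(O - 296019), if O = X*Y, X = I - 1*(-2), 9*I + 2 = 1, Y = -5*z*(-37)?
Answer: I*√2613851/3 ≈ 538.91*I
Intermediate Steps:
Y = 2960 (Y = -5*16*(-37) = -80*(-37) = 2960)
I = -⅑ (I = -2/9 + (⅑)*1 = -2/9 + ⅑ = -⅑ ≈ -0.11111)
X = 17/9 (X = -⅑ - 1*(-2) = -⅑ + 2 = 17/9 ≈ 1.8889)
O = 50320/9 (O = (17/9)*2960 = 50320/9 ≈ 5591.1)
√(O - 296019) = √(50320/9 - 296019) = √(-2613851/9) = I*√2613851/3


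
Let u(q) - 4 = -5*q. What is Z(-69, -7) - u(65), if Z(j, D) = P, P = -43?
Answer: 278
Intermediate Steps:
Z(j, D) = -43
u(q) = 4 - 5*q
Z(-69, -7) - u(65) = -43 - (4 - 5*65) = -43 - (4 - 325) = -43 - 1*(-321) = -43 + 321 = 278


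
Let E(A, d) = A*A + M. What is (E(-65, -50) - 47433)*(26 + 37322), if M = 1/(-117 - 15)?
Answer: -53253178009/33 ≈ -1.6137e+9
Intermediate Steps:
M = -1/132 (M = 1/(-132) = -1/132 ≈ -0.0075758)
E(A, d) = -1/132 + A² (E(A, d) = A*A - 1/132 = A² - 1/132 = -1/132 + A²)
(E(-65, -50) - 47433)*(26 + 37322) = ((-1/132 + (-65)²) - 47433)*(26 + 37322) = ((-1/132 + 4225) - 47433)*37348 = (557699/132 - 47433)*37348 = -5703457/132*37348 = -53253178009/33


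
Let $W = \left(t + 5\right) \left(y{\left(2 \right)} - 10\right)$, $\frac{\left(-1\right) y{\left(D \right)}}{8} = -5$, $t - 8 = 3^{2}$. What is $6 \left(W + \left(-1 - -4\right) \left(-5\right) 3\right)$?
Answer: $3690$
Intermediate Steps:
$t = 17$ ($t = 8 + 3^{2} = 8 + 9 = 17$)
$y{\left(D \right)} = 40$ ($y{\left(D \right)} = \left(-8\right) \left(-5\right) = 40$)
$W = 660$ ($W = \left(17 + 5\right) \left(40 - 10\right) = 22 \cdot 30 = 660$)
$6 \left(W + \left(-1 - -4\right) \left(-5\right) 3\right) = 6 \left(660 + \left(-1 - -4\right) \left(-5\right) 3\right) = 6 \left(660 + \left(-1 + 4\right) \left(-5\right) 3\right) = 6 \left(660 + 3 \left(-5\right) 3\right) = 6 \left(660 - 45\right) = 6 \cdot 615 = 3690$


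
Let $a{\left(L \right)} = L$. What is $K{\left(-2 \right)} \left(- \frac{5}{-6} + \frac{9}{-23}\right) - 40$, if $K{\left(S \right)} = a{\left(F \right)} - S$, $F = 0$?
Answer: $- \frac{2699}{69} \approx -39.116$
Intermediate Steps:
$K{\left(S \right)} = - S$ ($K{\left(S \right)} = 0 - S = - S$)
$K{\left(-2 \right)} \left(- \frac{5}{-6} + \frac{9}{-23}\right) - 40 = \left(-1\right) \left(-2\right) \left(- \frac{5}{-6} + \frac{9}{-23}\right) - 40 = 2 \left(\left(-5\right) \left(- \frac{1}{6}\right) + 9 \left(- \frac{1}{23}\right)\right) - 40 = 2 \left(\frac{5}{6} - \frac{9}{23}\right) - 40 = 2 \cdot \frac{61}{138} - 40 = \frac{61}{69} - 40 = - \frac{2699}{69}$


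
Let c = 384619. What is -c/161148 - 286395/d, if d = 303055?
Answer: -32542538501/9767341428 ≈ -3.3318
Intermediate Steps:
-c/161148 - 286395/d = -384619/161148 - 286395/303055 = -1*384619/161148 - 1*57279/60611 = -384619/161148 - 57279/60611 = -32542538501/9767341428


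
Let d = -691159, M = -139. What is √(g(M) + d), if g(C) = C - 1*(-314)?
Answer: 6*I*√19194 ≈ 831.25*I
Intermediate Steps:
g(C) = 314 + C (g(C) = C + 314 = 314 + C)
√(g(M) + d) = √((314 - 139) - 691159) = √(175 - 691159) = √(-690984) = 6*I*√19194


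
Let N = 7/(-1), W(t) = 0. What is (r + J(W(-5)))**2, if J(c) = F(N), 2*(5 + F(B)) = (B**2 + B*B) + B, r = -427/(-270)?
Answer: 32273761/18225 ≈ 1770.9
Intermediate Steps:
r = 427/270 (r = -427*(-1/270) = 427/270 ≈ 1.5815)
N = -7 (N = 7*(-1) = -7)
F(B) = -5 + B**2 + B/2 (F(B) = -5 + ((B**2 + B*B) + B)/2 = -5 + ((B**2 + B**2) + B)/2 = -5 + (2*B**2 + B)/2 = -5 + (B + 2*B**2)/2 = -5 + (B**2 + B/2) = -5 + B**2 + B/2)
J(c) = 81/2 (J(c) = -5 + (-7)**2 + (1/2)*(-7) = -5 + 49 - 7/2 = 81/2)
(r + J(W(-5)))**2 = (427/270 + 81/2)**2 = (5681/135)**2 = 32273761/18225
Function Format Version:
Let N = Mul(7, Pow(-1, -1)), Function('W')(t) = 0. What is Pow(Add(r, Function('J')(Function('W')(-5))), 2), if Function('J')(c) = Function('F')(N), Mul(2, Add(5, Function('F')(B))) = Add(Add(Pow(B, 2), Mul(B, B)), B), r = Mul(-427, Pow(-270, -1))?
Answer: Rational(32273761, 18225) ≈ 1770.9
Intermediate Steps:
r = Rational(427, 270) (r = Mul(-427, Rational(-1, 270)) = Rational(427, 270) ≈ 1.5815)
N = -7 (N = Mul(7, -1) = -7)
Function('F')(B) = Add(-5, Pow(B, 2), Mul(Rational(1, 2), B)) (Function('F')(B) = Add(-5, Mul(Rational(1, 2), Add(Add(Pow(B, 2), Mul(B, B)), B))) = Add(-5, Mul(Rational(1, 2), Add(Add(Pow(B, 2), Pow(B, 2)), B))) = Add(-5, Mul(Rational(1, 2), Add(Mul(2, Pow(B, 2)), B))) = Add(-5, Mul(Rational(1, 2), Add(B, Mul(2, Pow(B, 2))))) = Add(-5, Add(Pow(B, 2), Mul(Rational(1, 2), B))) = Add(-5, Pow(B, 2), Mul(Rational(1, 2), B)))
Function('J')(c) = Rational(81, 2) (Function('J')(c) = Add(-5, Pow(-7, 2), Mul(Rational(1, 2), -7)) = Add(-5, 49, Rational(-7, 2)) = Rational(81, 2))
Pow(Add(r, Function('J')(Function('W')(-5))), 2) = Pow(Add(Rational(427, 270), Rational(81, 2)), 2) = Pow(Rational(5681, 135), 2) = Rational(32273761, 18225)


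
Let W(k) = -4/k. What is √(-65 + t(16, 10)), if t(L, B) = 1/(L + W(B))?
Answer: I*√395070/78 ≈ 8.0583*I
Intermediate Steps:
t(L, B) = 1/(L - 4/B)
√(-65 + t(16, 10)) = √(-65 + 10/(-4 + 10*16)) = √(-65 + 10/(-4 + 160)) = √(-65 + 10/156) = √(-65 + 10*(1/156)) = √(-65 + 5/78) = √(-5065/78) = I*√395070/78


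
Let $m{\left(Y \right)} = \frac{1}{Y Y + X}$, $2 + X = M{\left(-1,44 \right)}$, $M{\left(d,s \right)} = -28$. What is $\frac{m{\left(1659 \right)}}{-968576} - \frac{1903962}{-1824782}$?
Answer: $\frac{2537756930354412665}{2432219323120761216} \approx 1.0434$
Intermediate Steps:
$X = -30$ ($X = -2 - 28 = -30$)
$m{\left(Y \right)} = \frac{1}{-30 + Y^{2}}$ ($m{\left(Y \right)} = \frac{1}{Y Y - 30} = \frac{1}{Y^{2} - 30} = \frac{1}{-30 + Y^{2}}$)
$\frac{m{\left(1659 \right)}}{-968576} - \frac{1903962}{-1824782} = \frac{1}{\left(-30 + 1659^{2}\right) \left(-968576\right)} - \frac{1903962}{-1824782} = \frac{1}{-30 + 2752281} \left(- \frac{1}{968576}\right) - - \frac{951981}{912391} = \frac{1}{2752251} \left(- \frac{1}{968576}\right) + \frac{951981}{912391} = - \frac{1}{2665764264576} + \frac{951981}{912391} = \frac{2537756930354412665}{2432219323120761216}$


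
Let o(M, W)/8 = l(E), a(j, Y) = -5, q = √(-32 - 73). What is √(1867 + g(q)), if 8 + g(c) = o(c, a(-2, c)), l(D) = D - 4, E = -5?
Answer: √1787 ≈ 42.273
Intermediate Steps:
q = I*√105 (q = √(-105) = I*√105 ≈ 10.247*I)
l(D) = -4 + D
o(M, W) = -72 (o(M, W) = 8*(-4 - 5) = 8*(-9) = -72)
g(c) = -80 (g(c) = -8 - 72 = -80)
√(1867 + g(q)) = √(1867 - 80) = √1787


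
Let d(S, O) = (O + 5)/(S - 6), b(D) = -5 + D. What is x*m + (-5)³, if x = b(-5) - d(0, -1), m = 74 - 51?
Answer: -1019/3 ≈ -339.67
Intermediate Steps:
m = 23
d(S, O) = (5 + O)/(-6 + S)
x = -28/3 (x = (-5 - 5) - (5 - 1)/(-6 + 0) = -10 - 4/(-6) = -10 - (-1)*4/6 = -10 - 1*(-⅔) = -10 + ⅔ = -28/3 ≈ -9.3333)
x*m + (-5)³ = -28/3*23 + (-5)³ = -644/3 - 125 = -1019/3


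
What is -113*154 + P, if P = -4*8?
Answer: -17434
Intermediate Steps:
P = -32
-113*154 + P = -113*154 - 32 = -17402 - 32 = -17434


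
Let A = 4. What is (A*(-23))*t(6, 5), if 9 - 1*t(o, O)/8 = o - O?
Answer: -5888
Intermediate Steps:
t(o, O) = 72 - 8*o + 8*O (t(o, O) = 72 - 8*(o - O) = 72 + (-8*o + 8*O) = 72 - 8*o + 8*O)
(A*(-23))*t(6, 5) = (4*(-23))*(72 - 8*6 + 8*5) = -92*(72 - 48 + 40) = -92*64 = -5888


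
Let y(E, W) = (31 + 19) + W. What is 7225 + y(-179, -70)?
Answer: 7205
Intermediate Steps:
y(E, W) = 50 + W
7225 + y(-179, -70) = 7225 + (50 - 70) = 7225 - 20 = 7205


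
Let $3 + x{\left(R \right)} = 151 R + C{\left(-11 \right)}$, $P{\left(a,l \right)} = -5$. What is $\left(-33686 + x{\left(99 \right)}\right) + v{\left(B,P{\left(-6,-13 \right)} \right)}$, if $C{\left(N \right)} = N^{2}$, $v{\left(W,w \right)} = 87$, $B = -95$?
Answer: $-18532$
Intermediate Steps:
$x{\left(R \right)} = 118 + 151 R$ ($x{\left(R \right)} = -3 + \left(151 R + \left(-11\right)^{2}\right) = -3 + \left(151 R + 121\right) = -3 + \left(121 + 151 R\right) = 118 + 151 R$)
$\left(-33686 + x{\left(99 \right)}\right) + v{\left(B,P{\left(-6,-13 \right)} \right)} = \left(-33686 + \left(118 + 151 \cdot 99\right)\right) + 87 = \left(-33686 + \left(118 + 14949\right)\right) + 87 = \left(-33686 + 15067\right) + 87 = -18619 + 87 = -18532$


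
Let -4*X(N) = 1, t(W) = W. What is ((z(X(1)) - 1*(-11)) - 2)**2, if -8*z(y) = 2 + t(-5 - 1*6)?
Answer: 6561/64 ≈ 102.52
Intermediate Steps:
X(N) = -1/4 (X(N) = -1/4*1 = -1/4)
z(y) = 9/8 (z(y) = -(2 + (-5 - 1*6))/8 = -(2 + (-5 - 6))/8 = -(2 - 11)/8 = -1/8*(-9) = 9/8)
((z(X(1)) - 1*(-11)) - 2)**2 = ((9/8 - 1*(-11)) - 2)**2 = ((9/8 + 11) - 2)**2 = (97/8 - 2)**2 = (81/8)**2 = 6561/64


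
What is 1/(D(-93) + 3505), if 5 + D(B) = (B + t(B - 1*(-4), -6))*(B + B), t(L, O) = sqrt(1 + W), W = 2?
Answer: 10399/216226508 + 93*sqrt(3)/216226508 ≈ 4.8838e-5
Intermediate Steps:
t(L, O) = sqrt(3) (t(L, O) = sqrt(1 + 2) = sqrt(3))
D(B) = -5 + 2*B*(B + sqrt(3)) (D(B) = -5 + (B + sqrt(3))*(B + B) = -5 + (B + sqrt(3))*(2*B) = -5 + 2*B*(B + sqrt(3)))
1/(D(-93) + 3505) = 1/((-5 + 2*(-93)**2 + 2*(-93)*sqrt(3)) + 3505) = 1/((-5 + 2*8649 - 186*sqrt(3)) + 3505) = 1/((-5 + 17298 - 186*sqrt(3)) + 3505) = 1/((17293 - 186*sqrt(3)) + 3505) = 1/(20798 - 186*sqrt(3))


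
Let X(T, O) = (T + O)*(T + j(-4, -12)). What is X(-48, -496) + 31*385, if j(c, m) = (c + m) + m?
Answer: 53279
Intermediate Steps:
j(c, m) = c + 2*m
X(T, O) = (-28 + T)*(O + T) (X(T, O) = (T + O)*(T + (-4 + 2*(-12))) = (O + T)*(T + (-4 - 24)) = (O + T)*(T - 28) = (O + T)*(-28 + T) = (-28 + T)*(O + T))
X(-48, -496) + 31*385 = ((-48)² - 28*(-496) - 28*(-48) - 496*(-48)) + 31*385 = (2304 + 13888 + 1344 + 23808) + 11935 = 41344 + 11935 = 53279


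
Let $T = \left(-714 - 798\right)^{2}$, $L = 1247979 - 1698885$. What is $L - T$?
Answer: $-2737050$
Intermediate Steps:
$L = -450906$
$T = 2286144$ ($T = \left(-1512\right)^{2} = 2286144$)
$L - T = -450906 - 2286144 = -2737050$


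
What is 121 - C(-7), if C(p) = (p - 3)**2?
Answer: 21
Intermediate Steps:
C(p) = (-3 + p)**2
121 - C(-7) = 121 - (-3 - 7)**2 = 121 - 1*(-10)**2 = 121 - 1*100 = 121 - 100 = 21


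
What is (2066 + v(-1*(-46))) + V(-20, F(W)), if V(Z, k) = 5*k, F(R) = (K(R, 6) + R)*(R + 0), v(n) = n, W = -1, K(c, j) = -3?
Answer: 2132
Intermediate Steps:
F(R) = R*(-3 + R) (F(R) = (-3 + R)*(R + 0) = (-3 + R)*R = R*(-3 + R))
(2066 + v(-1*(-46))) + V(-20, F(W)) = (2066 - 1*(-46)) + 5*(-(-3 - 1)) = (2066 + 46) + 5*(-1*(-4)) = 2112 + 5*4 = 2112 + 20 = 2132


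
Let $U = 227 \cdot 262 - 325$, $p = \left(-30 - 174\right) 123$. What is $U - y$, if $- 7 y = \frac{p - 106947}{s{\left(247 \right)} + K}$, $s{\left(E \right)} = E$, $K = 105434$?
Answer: $\frac{14585448748}{246589} \approx 59149.0$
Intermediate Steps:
$p = -25092$ ($p = \left(-204\right) 123 = -25092$)
$y = \frac{44013}{246589}$ ($y = - \frac{\left(-25092 - 106947\right) \frac{1}{247 + 105434}}{7} = - \frac{\left(-132039\right) \frac{1}{105681}}{7} = \left(- \frac{1}{7}\right) \left(- \frac{44013}{35227}\right) = \frac{44013}{246589} \approx 0.17849$)
$U = 59149$ ($U = 59474 - 325 = 59149$)
$U - y = 59149 - \frac{44013}{246589} = \frac{14585448748}{246589}$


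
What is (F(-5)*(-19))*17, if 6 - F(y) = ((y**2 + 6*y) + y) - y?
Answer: -3553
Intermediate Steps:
F(y) = 6 - y**2 - 6*y (F(y) = 6 - (((y**2 + 6*y) + y) - y) = 6 - ((y**2 + 7*y) - y) = 6 - (y**2 + 6*y) = 6 + (-y**2 - 6*y) = 6 - y**2 - 6*y)
(F(-5)*(-19))*17 = ((6 - 1*(-5)**2 - 6*(-5))*(-19))*17 = ((6 - 1*25 + 30)*(-19))*17 = ((6 - 25 + 30)*(-19))*17 = (11*(-19))*17 = -209*17 = -3553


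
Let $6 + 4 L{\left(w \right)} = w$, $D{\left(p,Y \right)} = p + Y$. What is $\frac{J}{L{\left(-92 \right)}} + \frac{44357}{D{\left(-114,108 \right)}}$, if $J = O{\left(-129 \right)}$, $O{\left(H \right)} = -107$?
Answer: $- \frac{2172209}{294} \approx -7388.5$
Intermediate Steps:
$D{\left(p,Y \right)} = Y + p$
$L{\left(w \right)} = - \frac{3}{2} + \frac{w}{4}$
$J = -107$
$\frac{J}{L{\left(-92 \right)}} + \frac{44357}{D{\left(-114,108 \right)}} = - \frac{107}{- \frac{3}{2} + \frac{1}{4} \left(-92\right)} + \frac{44357}{108 - 114} = - \frac{107}{- \frac{3}{2} - 23} + \frac{44357}{-6} = - \frac{107}{- \frac{49}{2}} + 44357 \left(- \frac{1}{6}\right) = \left(-107\right) \left(- \frac{2}{49}\right) - \frac{44357}{6} = \frac{214}{49} - \frac{44357}{6} = - \frac{2172209}{294}$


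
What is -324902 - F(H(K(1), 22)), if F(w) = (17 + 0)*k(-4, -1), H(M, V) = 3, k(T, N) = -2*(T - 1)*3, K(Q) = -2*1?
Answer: -325412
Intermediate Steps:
K(Q) = -2
k(T, N) = 6 - 6*T (k(T, N) = -2*(-1 + T)*3 = (2 - 2*T)*3 = 6 - 6*T)
F(w) = 510 (F(w) = (17 + 0)*(6 - 6*(-4)) = 17*(6 + 24) = 17*30 = 510)
-324902 - F(H(K(1), 22)) = -324902 - 1*510 = -324902 - 510 = -325412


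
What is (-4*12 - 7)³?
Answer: -166375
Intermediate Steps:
(-4*12 - 7)³ = (-48 - 7)³ = (-55)³ = -166375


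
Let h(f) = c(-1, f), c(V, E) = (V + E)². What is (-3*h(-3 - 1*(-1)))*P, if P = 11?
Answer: -297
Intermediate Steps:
c(V, E) = (E + V)²
h(f) = (-1 + f)² (h(f) = (f - 1)² = (-1 + f)²)
(-3*h(-3 - 1*(-1)))*P = -3*(-1 + (-3 - 1*(-1)))²*11 = -3*(-1 + (-3 + 1))²*11 = -3*(-1 - 2)²*11 = -3*(-3)²*11 = -3*9*11 = -27*11 = -297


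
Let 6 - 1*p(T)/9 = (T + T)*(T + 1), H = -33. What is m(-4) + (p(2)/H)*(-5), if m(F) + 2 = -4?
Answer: -156/11 ≈ -14.182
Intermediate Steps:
m(F) = -6 (m(F) = -2 - 4 = -6)
p(T) = 54 - 18*T*(1 + T) (p(T) = 54 - 9*(T + T)*(T + 1) = 54 - 9*2*T*(1 + T) = 54 - 18*T*(1 + T))
m(-4) + (p(2)/H)*(-5) = -6 + ((54 - 18*2 - 18*2²)/(-33))*(-5) = -6 + ((54 - 36 - 18*4)*(-1/33))*(-5) = -6 + ((54 - 36 - 72)*(-1/33))*(-5) = -6 - 54*(-1/33)*(-5) = -6 + (18/11)*(-5) = -6 - 90/11 = -156/11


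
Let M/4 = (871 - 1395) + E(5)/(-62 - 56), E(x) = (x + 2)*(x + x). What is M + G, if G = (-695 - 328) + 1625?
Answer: -88286/59 ≈ -1496.4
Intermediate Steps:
E(x) = 2*x*(2 + x) (E(x) = (2 + x)*(2*x) = 2*x*(2 + x))
G = 602 (G = -1023 + 1625 = 602)
M = -123804/59 (M = 4*((871 - 1395) + (2*5*(2 + 5))/(-62 - 56)) = 4*(-524 + (2*5*7)/(-118)) = 4*(-524 + 70*(-1/118)) = 4*(-524 - 35/59) = 4*(-30951/59) = -123804/59 ≈ -2098.4)
M + G = -123804/59 + 602 = -88286/59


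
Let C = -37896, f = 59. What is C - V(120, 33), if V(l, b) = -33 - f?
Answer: -37804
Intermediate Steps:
V(l, b) = -92 (V(l, b) = -33 - 1*59 = -33 - 59 = -92)
C - V(120, 33) = -37896 - 1*(-92) = -37896 + 92 = -37804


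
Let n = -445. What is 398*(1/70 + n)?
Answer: -6198651/35 ≈ -1.7710e+5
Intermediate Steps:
398*(1/70 + n) = 398*(1/70 - 445) = 398*(-31149/70) = -6198651/35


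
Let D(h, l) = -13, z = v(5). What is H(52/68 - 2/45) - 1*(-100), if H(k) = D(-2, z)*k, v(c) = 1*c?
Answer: 69337/765 ≈ 90.637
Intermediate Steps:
v(c) = c
z = 5
H(k) = -13*k
H(52/68 - 2/45) - 1*(-100) = -13*(52/68 - 2/45) - 1*(-100) = -13*(52*(1/68) - 2*1/45) + 100 = -13*(13/17 - 2/45) + 100 = -13*551/765 + 100 = -7163/765 + 100 = 69337/765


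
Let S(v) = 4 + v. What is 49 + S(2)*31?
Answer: 235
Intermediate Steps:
49 + S(2)*31 = 49 + (4 + 2)*31 = 49 + 6*31 = 49 + 186 = 235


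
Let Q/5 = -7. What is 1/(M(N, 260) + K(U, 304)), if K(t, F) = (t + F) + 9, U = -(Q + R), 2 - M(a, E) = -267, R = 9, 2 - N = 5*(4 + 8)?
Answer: 1/608 ≈ 0.0016447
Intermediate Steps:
N = -58 (N = 2 - 5*(4 + 8) = 2 - 5*12 = 2 - 1*60 = 2 - 60 = -58)
M(a, E) = 269 (M(a, E) = 2 - 1*(-267) = 2 + 267 = 269)
Q = -35 (Q = 5*(-7) = -35)
U = 26 (U = -(-35 + 9) = -1*(-26) = 26)
K(t, F) = 9 + F + t (K(t, F) = (F + t) + 9 = 9 + F + t)
1/(M(N, 260) + K(U, 304)) = 1/(269 + (9 + 304 + 26)) = 1/(269 + 339) = 1/608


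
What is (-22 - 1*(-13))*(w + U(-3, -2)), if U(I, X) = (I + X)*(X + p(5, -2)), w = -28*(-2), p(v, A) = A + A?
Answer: -774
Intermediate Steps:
p(v, A) = 2*A
w = 56
U(I, X) = (-4 + X)*(I + X) (U(I, X) = (I + X)*(X + 2*(-2)) = (I + X)*(X - 4) = (I + X)*(-4 + X) = (-4 + X)*(I + X))
(-22 - 1*(-13))*(w + U(-3, -2)) = (-22 - 1*(-13))*(56 + ((-2)² - 4*(-3) - 4*(-2) - 3*(-2))) = (-22 + 13)*(56 + (4 + 12 + 8 + 6)) = -9*(56 + 30) = -9*86 = -774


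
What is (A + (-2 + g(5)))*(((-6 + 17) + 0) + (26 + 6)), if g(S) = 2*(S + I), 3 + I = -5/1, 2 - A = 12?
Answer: -774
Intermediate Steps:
A = -10 (A = 2 - 1*12 = 2 - 12 = -10)
I = -8 (I = -3 - 5/1 = -3 - 5*1 = -3 - 5 = -8)
g(S) = -16 + 2*S (g(S) = 2*(S - 8) = 2*(-8 + S) = -16 + 2*S)
(A + (-2 + g(5)))*(((-6 + 17) + 0) + (26 + 6)) = (-10 + (-2 + (-16 + 2*5)))*(((-6 + 17) + 0) + (26 + 6)) = (-10 + (-2 + (-16 + 10)))*((11 + 0) + 32) = (-10 + (-2 - 6))*(11 + 32) = (-10 - 8)*43 = -18*43 = -774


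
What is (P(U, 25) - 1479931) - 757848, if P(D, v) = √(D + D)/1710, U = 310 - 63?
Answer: -2237779 + √494/1710 ≈ -2.2378e+6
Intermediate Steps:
U = 247
P(D, v) = √2*√D/1710 (P(D, v) = √(2*D)*(1/1710) = (√2*√D)*(1/1710) = √2*√D/1710)
(P(U, 25) - 1479931) - 757848 = (√2*√247/1710 - 1479931) - 757848 = (√494/1710 - 1479931) - 757848 = (-1479931 + √494/1710) - 757848 = -2237779 + √494/1710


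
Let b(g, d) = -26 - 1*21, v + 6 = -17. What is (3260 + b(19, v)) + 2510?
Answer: 5723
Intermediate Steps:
v = -23 (v = -6 - 17 = -23)
b(g, d) = -47 (b(g, d) = -26 - 21 = -47)
(3260 + b(19, v)) + 2510 = (3260 - 47) + 2510 = 3213 + 2510 = 5723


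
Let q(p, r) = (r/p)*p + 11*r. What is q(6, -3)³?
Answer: -46656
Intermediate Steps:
q(p, r) = 12*r (q(p, r) = r + 11*r = 12*r)
q(6, -3)³ = (12*(-3))³ = (-36)³ = -46656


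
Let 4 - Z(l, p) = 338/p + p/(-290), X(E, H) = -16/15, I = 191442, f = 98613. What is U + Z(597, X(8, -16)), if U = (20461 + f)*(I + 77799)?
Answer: 557837094894761/17400 ≈ 3.2060e+10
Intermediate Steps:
X(E, H) = -16/15 (X(E, H) = -16*1/15 = -16/15)
Z(l, p) = 4 - 338/p + p/290 (Z(l, p) = 4 - (338/p + p/(-290)) = 4 - (338/p + p*(-1/290)) = 4 - (338/p - p/290) = 4 + (-338/p + p/290) = 4 - 338/p + p/290)
U = 32059602834 (U = (20461 + 98613)*(191442 + 77799) = 119074*269241 = 32059602834)
U + Z(597, X(8, -16)) = 32059602834 + (4 - 338/(-16/15) + (1/290)*(-16/15)) = 32059602834 + (4 - 338*(-15/16) - 8/2175) = 32059602834 + (4 + 2535/8 - 8/2175) = 32059602834 + 5583161/17400 = 557837094894761/17400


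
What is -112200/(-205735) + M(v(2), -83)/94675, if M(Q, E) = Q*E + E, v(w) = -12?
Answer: 2162074211/3895592225 ≈ 0.55501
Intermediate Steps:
M(Q, E) = E + E*Q (M(Q, E) = E*Q + E = E + E*Q)
-112200/(-205735) + M(v(2), -83)/94675 = -112200/(-205735) - 83*(1 - 12)/94675 = -112200*(-1/205735) - 83*(-11)*(1/94675) = 22440/41147 + 913*(1/94675) = 22440/41147 + 913/94675 = 2162074211/3895592225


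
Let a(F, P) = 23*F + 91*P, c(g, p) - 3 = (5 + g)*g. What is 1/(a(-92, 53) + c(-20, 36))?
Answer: 1/3010 ≈ 0.00033223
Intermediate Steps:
c(g, p) = 3 + g*(5 + g) (c(g, p) = 3 + (5 + g)*g = 3 + g*(5 + g))
1/(a(-92, 53) + c(-20, 36)) = 1/((23*(-92) + 91*53) + (3 + (-20)**2 + 5*(-20))) = 1/((-2116 + 4823) + (3 + 400 - 100)) = 1/(2707 + 303) = 1/3010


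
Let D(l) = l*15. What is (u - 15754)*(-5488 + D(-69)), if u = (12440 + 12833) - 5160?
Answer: -28433757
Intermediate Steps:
D(l) = 15*l
u = 20113 (u = 25273 - 5160 = 20113)
(u - 15754)*(-5488 + D(-69)) = (20113 - 15754)*(-5488 + 15*(-69)) = 4359*(-5488 - 1035) = 4359*(-6523) = -28433757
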